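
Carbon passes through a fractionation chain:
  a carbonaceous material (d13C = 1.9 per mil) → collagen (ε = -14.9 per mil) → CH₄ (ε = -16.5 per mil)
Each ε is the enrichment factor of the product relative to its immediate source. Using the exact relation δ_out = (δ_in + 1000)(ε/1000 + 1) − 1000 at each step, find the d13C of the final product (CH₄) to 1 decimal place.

-29.3 per mil

step 1: δ = (1.90 + 1000)·(-14.9/1000 + 1) − 1000 = -13.03 per mil
step 2: δ = (-13.03 + 1000)·(-16.5/1000 + 1) − 1000 = -29.31 per mil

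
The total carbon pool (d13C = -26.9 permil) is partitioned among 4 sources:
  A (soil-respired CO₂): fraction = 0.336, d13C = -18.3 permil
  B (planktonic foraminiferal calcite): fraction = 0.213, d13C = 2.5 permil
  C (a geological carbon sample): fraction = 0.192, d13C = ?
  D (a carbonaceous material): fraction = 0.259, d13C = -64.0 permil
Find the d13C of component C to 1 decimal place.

-24.5 permil

Isotope mass balance: δ_bulk = Σ fᵢ·δᵢ.
-26.9 = 0.336×(-18.3) + 0.213×(2.5) + 0.192×δ_C + 0.259×(-64.0)
0.192·δ_C = -26.9 − (-22.192) = -4.708
δ_C = -4.708 / 0.192 = -24.52 permil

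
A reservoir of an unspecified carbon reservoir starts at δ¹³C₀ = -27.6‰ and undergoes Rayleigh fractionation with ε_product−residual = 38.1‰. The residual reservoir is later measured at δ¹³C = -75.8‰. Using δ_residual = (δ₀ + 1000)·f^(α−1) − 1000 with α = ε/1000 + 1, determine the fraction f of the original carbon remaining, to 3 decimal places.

α − 1 = ε/1000 = 0.0381
(δ_res + 1000)/(δ₀ + 1000) = (-75.8 + 1000)/(-27.6 + 1000) = 924.2/972.4 = 0.950432
f = 0.950432^(1/0.0381) = exp(ln(0.950432)/0.0381) = exp(-0.05084/0.0381)
f = exp(-1.3344) = 0.2633

0.263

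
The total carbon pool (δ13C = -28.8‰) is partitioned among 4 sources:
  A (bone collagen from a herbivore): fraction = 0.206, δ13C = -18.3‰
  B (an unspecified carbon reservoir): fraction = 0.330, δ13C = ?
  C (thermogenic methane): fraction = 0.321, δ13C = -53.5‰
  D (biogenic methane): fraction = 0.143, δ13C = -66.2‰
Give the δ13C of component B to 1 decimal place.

4.9‰

Isotope mass balance: δ_bulk = Σ fᵢ·δᵢ.
-28.8 = 0.206×(-18.3) + 0.330×δ_B + 0.321×(-53.5) + 0.143×(-66.2)
0.330·δ_B = -28.8 − (-30.410) = 1.610
δ_B = 1.610 / 0.330 = 4.88‰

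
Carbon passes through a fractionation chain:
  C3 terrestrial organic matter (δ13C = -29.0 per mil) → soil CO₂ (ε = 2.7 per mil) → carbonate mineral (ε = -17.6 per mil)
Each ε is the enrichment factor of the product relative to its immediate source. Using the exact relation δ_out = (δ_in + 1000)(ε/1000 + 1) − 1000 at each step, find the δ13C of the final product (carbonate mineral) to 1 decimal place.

-43.5 per mil

step 1: δ = (-29.00 + 1000)·(2.7/1000 + 1) − 1000 = -26.38 per mil
step 2: δ = (-26.38 + 1000)·(-17.6/1000 + 1) − 1000 = -43.51 per mil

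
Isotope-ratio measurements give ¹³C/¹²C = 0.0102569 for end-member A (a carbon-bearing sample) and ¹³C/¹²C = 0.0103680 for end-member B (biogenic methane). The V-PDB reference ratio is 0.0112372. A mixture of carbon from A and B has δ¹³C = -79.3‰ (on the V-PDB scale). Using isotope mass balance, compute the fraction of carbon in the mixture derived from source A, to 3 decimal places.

δ_A = (0.0102569/0.0112372 − 1)×1000 = (0.912763 − 1)×1000 = -87.237‰
δ_B = (0.0103680/0.0112372 − 1)×1000 = (0.922650 − 1)×1000 = -77.350‰
f_A = (δ_mix − δ_B)/(δ_A − δ_B) = (-79.3 − (-77.350))/(-87.237 − (-77.350))
f_A = -1.950 / -9.887 = 0.1972

0.197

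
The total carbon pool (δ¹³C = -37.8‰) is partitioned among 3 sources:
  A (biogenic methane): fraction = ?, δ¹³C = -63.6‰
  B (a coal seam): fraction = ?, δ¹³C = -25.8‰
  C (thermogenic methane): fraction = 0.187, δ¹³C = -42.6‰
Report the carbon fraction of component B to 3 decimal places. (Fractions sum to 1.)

Let f_B and f_A be the unknown fractions; fractions sum to 1 so f_B + f_A = 0.813.
Mass balance: Σ fᵢ·δᵢ = δ_bulk ⇒ f_B·(-25.8) + f_A·(-63.6) = -37.8 − (-7.966) = -29.834
Substitute f_A = 0.813 − f_B:
f_B·(-25.8 − -63.6) = -29.834 − 0.813×(-63.6) = 21.873
f_B = 21.873 / 37.8 = 0.5787

0.579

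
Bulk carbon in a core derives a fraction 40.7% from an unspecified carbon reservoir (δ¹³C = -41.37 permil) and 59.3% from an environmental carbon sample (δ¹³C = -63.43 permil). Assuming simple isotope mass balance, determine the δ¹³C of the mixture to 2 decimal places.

δ_mix = f_A·δ_A + f_B·δ_B
δ_mix = 0.407 × (-41.37) + 0.593 × (-63.43)
δ_mix = -16.838 + -37.614 = -54.452 permil

-54.45 permil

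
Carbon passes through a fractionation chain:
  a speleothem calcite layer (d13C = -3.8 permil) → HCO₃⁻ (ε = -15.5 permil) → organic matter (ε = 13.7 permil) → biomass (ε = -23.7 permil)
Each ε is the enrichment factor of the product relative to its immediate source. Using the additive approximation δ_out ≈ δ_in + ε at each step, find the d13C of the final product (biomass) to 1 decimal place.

step 1: δ ≈ -3.8 + (-15.5) = -19.3 permil
step 2: δ ≈ -19.3 + (13.7) = -5.6 permil
step 3: δ ≈ -5.6 + (-23.7) = -29.3 permil

-29.3 permil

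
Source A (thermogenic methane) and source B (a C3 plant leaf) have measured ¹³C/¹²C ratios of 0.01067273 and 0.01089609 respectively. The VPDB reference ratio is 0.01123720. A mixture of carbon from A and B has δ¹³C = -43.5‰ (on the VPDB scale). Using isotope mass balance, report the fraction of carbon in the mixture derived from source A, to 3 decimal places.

δ_A = (0.01067273/0.01123720 − 1)×1000 = (0.949768 − 1)×1000 = -50.232‰
δ_B = (0.01089609/0.01123720 − 1)×1000 = (0.969645 − 1)×1000 = -30.355‰
f_A = (δ_mix − δ_B)/(δ_A − δ_B) = (-43.5 − (-30.355))/(-50.232 − (-30.355))
f_A = -13.145 / -19.877 = 0.6613

0.661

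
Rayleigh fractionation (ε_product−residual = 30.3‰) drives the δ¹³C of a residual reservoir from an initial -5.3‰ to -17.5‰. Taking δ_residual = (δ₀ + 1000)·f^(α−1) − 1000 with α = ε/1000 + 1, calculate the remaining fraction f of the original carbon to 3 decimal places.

α − 1 = ε/1000 = 0.0303
(δ_res + 1000)/(δ₀ + 1000) = (-17.5 + 1000)/(-5.3 + 1000) = 982.5/994.7 = 0.987735
f = 0.987735^(1/0.0303) = exp(ln(0.987735)/0.0303) = exp(-0.01234/0.0303)
f = exp(-0.4073) = 0.6655

0.665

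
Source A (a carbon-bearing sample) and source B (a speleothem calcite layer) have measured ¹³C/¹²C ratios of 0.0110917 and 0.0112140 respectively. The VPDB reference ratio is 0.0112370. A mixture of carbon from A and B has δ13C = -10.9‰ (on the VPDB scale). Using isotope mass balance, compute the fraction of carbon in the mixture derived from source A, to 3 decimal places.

0.813

δ_A = (0.0110917/0.0112370 − 1)×1000 = (0.987070 − 1)×1000 = -12.930‰
δ_B = (0.0112140/0.0112370 − 1)×1000 = (0.997953 − 1)×1000 = -2.047‰
f_A = (δ_mix − δ_B)/(δ_A − δ_B) = (-10.9 − (-2.047))/(-12.930 − (-2.047))
f_A = -8.853 / -10.884 = 0.8134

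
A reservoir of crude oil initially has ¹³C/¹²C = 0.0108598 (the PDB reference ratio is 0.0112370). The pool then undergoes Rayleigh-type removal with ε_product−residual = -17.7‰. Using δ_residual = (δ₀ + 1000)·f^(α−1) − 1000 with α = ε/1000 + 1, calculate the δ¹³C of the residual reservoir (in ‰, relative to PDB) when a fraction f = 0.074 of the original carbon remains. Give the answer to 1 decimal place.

12.0‰

δ₀ = (0.0108598/0.0112370 − 1)×1000 = (0.966432 − 1)×1000 = -33.568‰
α − 1 = ε/1000 = -0.0177
f^(α−1) = 0.074^(-0.0177) = 1.047164
δ_res = (-33.568 + 1000) × 1.047164 − 1000 = 1012.013 − 1000 = 12.01‰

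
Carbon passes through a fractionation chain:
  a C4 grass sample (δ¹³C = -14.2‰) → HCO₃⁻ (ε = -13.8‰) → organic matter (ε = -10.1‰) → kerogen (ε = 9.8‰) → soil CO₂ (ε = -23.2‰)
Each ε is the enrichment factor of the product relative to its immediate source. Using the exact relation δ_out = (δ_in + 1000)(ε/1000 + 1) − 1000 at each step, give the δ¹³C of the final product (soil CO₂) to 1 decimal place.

-50.7‰

step 1: δ = (-14.20 + 1000)·(-13.8/1000 + 1) − 1000 = -27.80‰
step 2: δ = (-27.80 + 1000)·(-10.1/1000 + 1) − 1000 = -37.62‰
step 3: δ = (-37.62 + 1000)·(9.8/1000 + 1) − 1000 = -28.19‰
step 4: δ = (-28.19 + 1000)·(-23.2/1000 + 1) − 1000 = -50.74‰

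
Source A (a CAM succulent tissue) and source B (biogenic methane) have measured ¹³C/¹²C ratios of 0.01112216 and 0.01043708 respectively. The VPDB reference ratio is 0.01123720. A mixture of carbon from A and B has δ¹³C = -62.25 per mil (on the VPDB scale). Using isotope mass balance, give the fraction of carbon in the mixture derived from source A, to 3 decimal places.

0.147

δ_A = (0.01112216/0.01123720 − 1)×1000 = (0.989763 − 1)×1000 = -10.237 per mil
δ_B = (0.01043708/0.01123720 − 1)×1000 = (0.928797 − 1)×1000 = -71.203 per mil
f_A = (δ_mix − δ_B)/(δ_A − δ_B) = (-62.25 − (-71.203))/(-10.237 − (-71.203))
f_A = 8.953 / 60.965 = 0.1469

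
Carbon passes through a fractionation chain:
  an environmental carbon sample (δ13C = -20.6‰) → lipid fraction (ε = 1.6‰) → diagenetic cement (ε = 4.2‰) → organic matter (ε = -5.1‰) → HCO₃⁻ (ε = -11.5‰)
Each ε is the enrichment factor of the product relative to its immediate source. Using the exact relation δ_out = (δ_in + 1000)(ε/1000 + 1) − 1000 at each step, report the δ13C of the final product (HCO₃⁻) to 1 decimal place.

step 1: δ = (-20.60 + 1000)·(1.6/1000 + 1) − 1000 = -19.03‰
step 2: δ = (-19.03 + 1000)·(4.2/1000 + 1) − 1000 = -14.91‰
step 3: δ = (-14.91 + 1000)·(-5.1/1000 + 1) − 1000 = -19.94‰
step 4: δ = (-19.94 + 1000)·(-11.5/1000 + 1) − 1000 = -31.21‰

-31.2‰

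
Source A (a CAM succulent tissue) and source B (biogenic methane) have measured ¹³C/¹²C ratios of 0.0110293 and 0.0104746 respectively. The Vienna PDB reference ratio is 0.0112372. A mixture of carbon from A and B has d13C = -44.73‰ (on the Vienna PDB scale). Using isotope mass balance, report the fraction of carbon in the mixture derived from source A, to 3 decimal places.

δ_A = (0.0110293/0.0112372 − 1)×1000 = (0.981499 − 1)×1000 = -18.501‰
δ_B = (0.0104746/0.0112372 − 1)×1000 = (0.932136 − 1)×1000 = -67.864‰
f_A = (δ_mix − δ_B)/(δ_A − δ_B) = (-44.73 − (-67.864))/(-18.501 − (-67.864))
f_A = 23.134 / 49.363 = 0.4686

0.469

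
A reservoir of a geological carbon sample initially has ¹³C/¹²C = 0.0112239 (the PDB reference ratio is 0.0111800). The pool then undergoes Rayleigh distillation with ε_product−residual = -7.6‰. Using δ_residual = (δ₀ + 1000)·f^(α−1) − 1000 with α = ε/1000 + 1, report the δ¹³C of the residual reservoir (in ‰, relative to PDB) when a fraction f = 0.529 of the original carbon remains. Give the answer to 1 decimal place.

8.8‰

δ₀ = (0.0112239/0.0111800 − 1)×1000 = (1.003927 − 1)×1000 = 3.927‰
α − 1 = ε/1000 = -0.0076
f^(α−1) = 0.529^(-0.0076) = 1.004851
δ_res = (3.927 + 1000) × 1.004851 − 1000 = 1008.797 − 1000 = 8.80‰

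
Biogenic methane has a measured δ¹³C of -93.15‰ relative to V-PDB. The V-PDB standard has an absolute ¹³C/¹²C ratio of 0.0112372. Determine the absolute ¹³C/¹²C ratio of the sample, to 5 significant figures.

R_sample = R_standard × (δ¹³C/1000 + 1)
R_sample = 0.0112372 × (-93.15/1000 + 1) = 0.0112372 × 0.906850
R_sample = 0.0101905

0.010190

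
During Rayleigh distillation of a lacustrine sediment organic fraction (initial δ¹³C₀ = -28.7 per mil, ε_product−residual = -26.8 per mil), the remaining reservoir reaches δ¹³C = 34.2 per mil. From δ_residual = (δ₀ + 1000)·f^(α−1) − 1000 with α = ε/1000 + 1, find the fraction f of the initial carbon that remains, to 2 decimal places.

0.10

α − 1 = ε/1000 = -0.0268
(δ_res + 1000)/(δ₀ + 1000) = (34.2 + 1000)/(-28.7 + 1000) = 1034.2/971.3 = 1.064759
f = 1.064759^(1/-0.0268) = exp(ln(1.064759)/-0.0268) = exp(0.06275/-0.0268)
f = exp(-2.3413) = 0.0962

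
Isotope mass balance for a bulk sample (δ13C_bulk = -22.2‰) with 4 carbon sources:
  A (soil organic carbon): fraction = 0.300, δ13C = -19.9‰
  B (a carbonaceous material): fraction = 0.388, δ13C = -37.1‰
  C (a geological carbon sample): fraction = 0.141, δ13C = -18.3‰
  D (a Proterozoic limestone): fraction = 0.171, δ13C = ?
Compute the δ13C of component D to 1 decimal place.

4.4‰

Isotope mass balance: δ_bulk = Σ fᵢ·δᵢ.
-22.2 = 0.300×(-19.9) + 0.388×(-37.1) + 0.141×(-18.3) + 0.171×δ_D
0.171·δ_D = -22.2 − (-22.945) = 0.745
δ_D = 0.745 / 0.171 = 4.36‰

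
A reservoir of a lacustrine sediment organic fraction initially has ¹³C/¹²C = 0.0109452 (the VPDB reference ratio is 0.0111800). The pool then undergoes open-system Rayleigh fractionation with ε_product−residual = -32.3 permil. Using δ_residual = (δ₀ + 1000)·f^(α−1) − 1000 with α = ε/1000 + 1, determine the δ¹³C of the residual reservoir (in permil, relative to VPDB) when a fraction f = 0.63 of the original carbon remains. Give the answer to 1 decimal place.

-6.3 permil

δ₀ = (0.0109452/0.0111800 − 1)×1000 = (0.978998 − 1)×1000 = -21.002 permil
α − 1 = ε/1000 = -0.0323
f^(α−1) = 0.63^(-0.0323) = 1.015036
δ_res = (-21.002 + 1000) × 1.015036 − 1000 = 993.718 − 1000 = -6.28 permil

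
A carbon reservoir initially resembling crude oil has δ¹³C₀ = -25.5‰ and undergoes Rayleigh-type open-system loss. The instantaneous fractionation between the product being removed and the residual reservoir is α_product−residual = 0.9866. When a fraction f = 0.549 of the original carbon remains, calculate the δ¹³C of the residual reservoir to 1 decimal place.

Rayleigh residual: δ_res = (δ₀ + 1000)·f^(α−1) − 1000
α − 1 = -0.01340
f^(α−1) = 0.549^(-0.01340) = 1.008068
δ_res = (-25.5 + 1000) × 1.008068 − 1000 = 982.362 − 1000 = -17.64‰

-17.6‰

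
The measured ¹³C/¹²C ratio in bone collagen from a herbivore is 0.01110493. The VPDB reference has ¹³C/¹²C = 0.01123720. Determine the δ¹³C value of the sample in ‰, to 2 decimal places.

δ¹³C = (R_sample / R_standard − 1) × 1000
R_sample / R_standard = 0.01110493 / 0.01123720 = 0.988229
δ¹³C = (0.988229 − 1) × 1000 = -11.771‰

-11.77‰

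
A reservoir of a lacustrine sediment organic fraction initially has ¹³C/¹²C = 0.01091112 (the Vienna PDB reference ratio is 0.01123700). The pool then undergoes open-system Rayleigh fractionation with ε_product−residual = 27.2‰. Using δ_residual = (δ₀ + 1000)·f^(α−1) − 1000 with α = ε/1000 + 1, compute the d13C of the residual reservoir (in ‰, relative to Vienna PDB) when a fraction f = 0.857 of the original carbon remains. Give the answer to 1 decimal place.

-33.1‰

δ₀ = (0.01091112/0.01123700 − 1)×1000 = (0.970999 − 1)×1000 = -29.001‰
α − 1 = ε/1000 = 0.0272
f^(α−1) = 0.857^(0.0272) = 0.995811
δ_res = (-29.001 + 1000) × 0.995811 − 1000 = 966.932 − 1000 = -33.07‰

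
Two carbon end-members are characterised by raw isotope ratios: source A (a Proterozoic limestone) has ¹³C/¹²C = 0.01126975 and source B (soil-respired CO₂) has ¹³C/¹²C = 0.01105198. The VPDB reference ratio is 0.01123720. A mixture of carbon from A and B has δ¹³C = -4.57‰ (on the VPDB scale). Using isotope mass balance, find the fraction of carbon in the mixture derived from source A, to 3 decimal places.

δ_A = (0.01126975/0.01123720 − 1)×1000 = (1.002897 − 1)×1000 = 2.897‰
δ_B = (0.01105198/0.01123720 − 1)×1000 = (0.983517 − 1)×1000 = -16.483‰
f_A = (δ_mix − δ_B)/(δ_A − δ_B) = (-4.57 − (-16.483))/(2.897 − (-16.483))
f_A = 11.913 / 19.379 = 0.6147

0.615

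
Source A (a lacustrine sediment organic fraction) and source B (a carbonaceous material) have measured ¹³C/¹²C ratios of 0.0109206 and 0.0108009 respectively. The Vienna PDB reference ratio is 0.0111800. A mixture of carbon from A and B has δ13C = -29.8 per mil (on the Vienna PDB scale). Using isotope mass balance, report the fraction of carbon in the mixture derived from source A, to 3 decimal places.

0.384

δ_A = (0.0109206/0.0111800 − 1)×1000 = (0.976798 − 1)×1000 = -23.202 per mil
δ_B = (0.0108009/0.0111800 − 1)×1000 = (0.966091 − 1)×1000 = -33.909 per mil
f_A = (δ_mix − δ_B)/(δ_A − δ_B) = (-29.8 − (-33.909))/(-23.202 − (-33.909))
f_A = 4.109 / 10.707 = 0.3838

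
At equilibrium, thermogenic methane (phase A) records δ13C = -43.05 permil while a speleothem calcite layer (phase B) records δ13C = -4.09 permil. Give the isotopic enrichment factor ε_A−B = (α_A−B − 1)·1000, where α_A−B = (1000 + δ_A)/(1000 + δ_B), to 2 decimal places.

-39.12 permil

α_A−B = (1000 + -43.05) / (1000 + -4.09) = 956.95 / 995.91 = 0.960880
ε_A−B = (0.960880 − 1) × 1000 = -39.120 permil
(The approximation ε ≈ δ_A − δ_B would give -38.96 permil.)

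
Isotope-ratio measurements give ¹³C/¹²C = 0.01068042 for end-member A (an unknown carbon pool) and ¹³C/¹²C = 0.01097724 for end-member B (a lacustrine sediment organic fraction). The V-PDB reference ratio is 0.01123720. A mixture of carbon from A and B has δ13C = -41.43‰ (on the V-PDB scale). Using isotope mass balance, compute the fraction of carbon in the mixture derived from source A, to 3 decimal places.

0.693

δ_A = (0.01068042/0.01123720 − 1)×1000 = (0.950452 − 1)×1000 = -49.548‰
δ_B = (0.01097724/0.01123720 − 1)×1000 = (0.976866 − 1)×1000 = -23.134‰
f_A = (δ_mix − δ_B)/(δ_A − δ_B) = (-41.43 − (-23.134))/(-49.548 − (-23.134))
f_A = -18.296 / -26.414 = 0.6927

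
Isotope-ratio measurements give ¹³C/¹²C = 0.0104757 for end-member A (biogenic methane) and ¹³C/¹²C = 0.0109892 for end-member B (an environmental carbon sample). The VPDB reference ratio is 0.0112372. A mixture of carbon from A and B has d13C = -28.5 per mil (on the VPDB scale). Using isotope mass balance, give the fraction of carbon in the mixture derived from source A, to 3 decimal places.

δ_A = (0.0104757/0.0112372 − 1)×1000 = (0.932234 − 1)×1000 = -67.766 per mil
δ_B = (0.0109892/0.0112372 − 1)×1000 = (0.977930 − 1)×1000 = -22.070 per mil
f_A = (δ_mix − δ_B)/(δ_A − δ_B) = (-28.5 − (-22.070))/(-67.766 − (-22.070))
f_A = -6.430 / -45.696 = 0.1407

0.141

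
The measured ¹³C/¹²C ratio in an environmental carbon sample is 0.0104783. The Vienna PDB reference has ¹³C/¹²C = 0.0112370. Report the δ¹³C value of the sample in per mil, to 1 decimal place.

δ¹³C = (R_sample / R_standard − 1) × 1000
R_sample / R_standard = 0.0104783 / 0.0112370 = 0.932482
δ¹³C = (0.932482 − 1) × 1000 = -67.52 per mil

-67.5 per mil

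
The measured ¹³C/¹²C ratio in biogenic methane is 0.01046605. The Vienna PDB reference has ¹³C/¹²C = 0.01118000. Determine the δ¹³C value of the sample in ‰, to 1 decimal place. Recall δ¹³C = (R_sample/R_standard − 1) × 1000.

δ¹³C = (R_sample / R_standard − 1) × 1000
R_sample / R_standard = 0.01046605 / 0.01118000 = 0.936140
δ¹³C = (0.936140 − 1) × 1000 = -63.86‰

-63.9‰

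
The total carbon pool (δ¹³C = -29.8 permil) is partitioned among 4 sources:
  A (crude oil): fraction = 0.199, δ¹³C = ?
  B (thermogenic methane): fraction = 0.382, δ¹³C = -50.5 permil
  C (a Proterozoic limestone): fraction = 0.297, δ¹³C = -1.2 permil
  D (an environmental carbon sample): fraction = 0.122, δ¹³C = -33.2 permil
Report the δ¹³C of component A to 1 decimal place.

Isotope mass balance: δ_bulk = Σ fᵢ·δᵢ.
-29.8 = 0.199×δ_A + 0.382×(-50.5) + 0.297×(-1.2) + 0.122×(-33.2)
0.199·δ_A = -29.8 − (-23.698) = -6.102
δ_A = -6.102 / 0.199 = -30.66 permil

-30.7 permil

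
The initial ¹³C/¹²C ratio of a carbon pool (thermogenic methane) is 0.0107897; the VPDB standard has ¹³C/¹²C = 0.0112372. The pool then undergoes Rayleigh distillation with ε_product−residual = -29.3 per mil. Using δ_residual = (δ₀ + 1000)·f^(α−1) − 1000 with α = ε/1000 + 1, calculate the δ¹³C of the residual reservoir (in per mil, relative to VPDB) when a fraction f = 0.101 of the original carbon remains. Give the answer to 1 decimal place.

δ₀ = (0.0107897/0.0112372 − 1)×1000 = (0.960177 − 1)×1000 = -39.823 per mil
α − 1 = ε/1000 = -0.0293
f^(α−1) = 0.101^(-0.0293) = 1.069482
δ_res = (-39.823 + 1000) × 1.069482 − 1000 = 1026.892 − 1000 = 26.89 per mil

26.9 per mil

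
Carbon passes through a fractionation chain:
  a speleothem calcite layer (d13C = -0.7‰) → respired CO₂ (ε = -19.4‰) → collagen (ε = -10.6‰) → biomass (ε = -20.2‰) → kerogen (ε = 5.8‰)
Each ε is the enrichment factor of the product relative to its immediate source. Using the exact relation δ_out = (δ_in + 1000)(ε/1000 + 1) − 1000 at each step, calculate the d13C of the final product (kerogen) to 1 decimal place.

-44.5‰

step 1: δ = (-0.70 + 1000)·(-19.4/1000 + 1) − 1000 = -20.09‰
step 2: δ = (-20.09 + 1000)·(-10.6/1000 + 1) − 1000 = -30.47‰
step 3: δ = (-30.47 + 1000)·(-20.2/1000 + 1) − 1000 = -50.06‰
step 4: δ = (-50.06 + 1000)·(5.8/1000 + 1) − 1000 = -44.55‰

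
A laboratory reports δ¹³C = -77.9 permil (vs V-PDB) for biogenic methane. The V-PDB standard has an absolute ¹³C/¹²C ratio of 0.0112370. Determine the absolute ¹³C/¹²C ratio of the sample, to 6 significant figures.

R_sample = R_standard × (δ¹³C/1000 + 1)
R_sample = 0.0112370 × (-77.9/1000 + 1) = 0.0112370 × 0.922100
R_sample = 0.0103616

0.0103616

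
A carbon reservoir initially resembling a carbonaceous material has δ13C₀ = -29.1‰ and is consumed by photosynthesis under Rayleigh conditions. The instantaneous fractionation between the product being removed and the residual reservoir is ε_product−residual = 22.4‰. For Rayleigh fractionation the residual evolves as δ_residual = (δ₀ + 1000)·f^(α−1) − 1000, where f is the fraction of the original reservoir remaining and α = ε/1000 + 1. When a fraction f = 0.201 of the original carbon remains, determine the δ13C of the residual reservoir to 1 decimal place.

Rayleigh residual: δ_res = (δ₀ + 1000)·f^(α−1) − 1000
α = ε/1000 + 1 = 1.02240, so α − 1 = 0.02240
f^(α−1) = 0.201^(0.02240) = 0.964698
δ_res = (-29.1 + 1000) × 0.964698 − 1000 = 936.626 − 1000 = -63.37‰

-63.4‰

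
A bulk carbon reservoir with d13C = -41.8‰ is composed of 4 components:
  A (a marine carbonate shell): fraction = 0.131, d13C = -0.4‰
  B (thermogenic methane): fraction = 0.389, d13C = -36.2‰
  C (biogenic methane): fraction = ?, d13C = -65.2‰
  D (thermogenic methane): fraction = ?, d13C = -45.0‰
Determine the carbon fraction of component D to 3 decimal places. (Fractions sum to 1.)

Let f_D and f_C be the unknown fractions; fractions sum to 1 so f_D + f_C = 0.480.
Mass balance: Σ fᵢ·δᵢ = δ_bulk ⇒ f_D·(-45.0) + f_C·(-65.2) = -41.8 − (-14.134) = -27.666
Substitute f_C = 0.480 − f_D:
f_D·(-45.0 − -65.2) = -27.666 − 0.480×(-65.2) = 3.630
f_D = 3.630 / 20.2 = 0.1797

0.180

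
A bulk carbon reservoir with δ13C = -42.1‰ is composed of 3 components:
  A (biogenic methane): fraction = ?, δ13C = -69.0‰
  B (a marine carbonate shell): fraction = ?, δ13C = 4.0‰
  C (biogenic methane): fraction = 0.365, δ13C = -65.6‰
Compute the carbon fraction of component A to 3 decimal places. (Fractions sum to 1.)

Let f_A and f_B be the unknown fractions; fractions sum to 1 so f_A + f_B = 0.635.
Mass balance: Σ fᵢ·δᵢ = δ_bulk ⇒ f_A·(-69.0) + f_B·(4.0) = -42.1 − (-23.944) = -18.156
Substitute f_B = 0.635 − f_A:
f_A·(-69.0 − 4.0) = -18.156 − 0.635×(4.0) = -20.696
f_A = -20.696 / -73.0 = 0.2835

0.284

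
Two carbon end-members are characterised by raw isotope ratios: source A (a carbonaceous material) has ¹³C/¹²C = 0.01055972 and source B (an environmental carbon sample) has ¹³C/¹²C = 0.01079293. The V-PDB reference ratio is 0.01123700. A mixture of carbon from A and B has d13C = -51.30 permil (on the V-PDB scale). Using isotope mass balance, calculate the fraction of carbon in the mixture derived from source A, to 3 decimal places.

δ_A = (0.01055972/0.01123700 − 1)×1000 = (0.939728 − 1)×1000 = -60.272 permil
δ_B = (0.01079293/0.01123700 − 1)×1000 = (0.960481 − 1)×1000 = -39.519 permil
f_A = (δ_mix − δ_B)/(δ_A − δ_B) = (-51.30 − (-39.519))/(-60.272 − (-39.519))
f_A = -11.781 / -20.754 = 0.5677

0.568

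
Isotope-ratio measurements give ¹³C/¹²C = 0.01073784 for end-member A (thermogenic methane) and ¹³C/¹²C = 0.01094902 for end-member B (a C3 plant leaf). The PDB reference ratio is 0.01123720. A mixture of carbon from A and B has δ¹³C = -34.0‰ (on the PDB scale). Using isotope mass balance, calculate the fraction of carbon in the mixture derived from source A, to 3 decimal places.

0.445

δ_A = (0.01073784/0.01123720 − 1)×1000 = (0.955562 − 1)×1000 = -44.438‰
δ_B = (0.01094902/0.01123720 − 1)×1000 = (0.974355 − 1)×1000 = -25.645‰
f_A = (δ_mix − δ_B)/(δ_A − δ_B) = (-34.0 − (-25.645))/(-44.438 − (-25.645))
f_A = -8.355 / -18.793 = 0.4446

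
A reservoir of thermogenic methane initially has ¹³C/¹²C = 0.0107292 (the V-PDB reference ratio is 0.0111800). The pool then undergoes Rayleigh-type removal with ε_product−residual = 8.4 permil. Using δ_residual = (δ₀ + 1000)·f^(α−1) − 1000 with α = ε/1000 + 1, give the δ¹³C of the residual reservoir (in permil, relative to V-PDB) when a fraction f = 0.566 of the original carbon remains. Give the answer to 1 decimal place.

δ₀ = (0.0107292/0.0111800 − 1)×1000 = (0.959678 − 1)×1000 = -40.322 permil
α − 1 = ε/1000 = 0.0084
f^(α−1) = 0.566^(0.0084) = 0.995230
δ_res = (-40.322 + 1000) × 0.995230 − 1000 = 955.101 − 1000 = -44.90 permil

-44.9 permil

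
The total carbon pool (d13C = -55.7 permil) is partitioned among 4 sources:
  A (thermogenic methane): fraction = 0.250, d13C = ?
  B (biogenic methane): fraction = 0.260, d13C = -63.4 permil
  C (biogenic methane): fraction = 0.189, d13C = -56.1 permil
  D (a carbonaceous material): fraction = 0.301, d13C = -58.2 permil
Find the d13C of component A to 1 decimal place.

Isotope mass balance: δ_bulk = Σ fᵢ·δᵢ.
-55.7 = 0.250×δ_A + 0.260×(-63.4) + 0.189×(-56.1) + 0.301×(-58.2)
0.250·δ_A = -55.7 − (-44.605) = -11.095
δ_A = -11.095 / 0.250 = -44.38 permil

-44.4 permil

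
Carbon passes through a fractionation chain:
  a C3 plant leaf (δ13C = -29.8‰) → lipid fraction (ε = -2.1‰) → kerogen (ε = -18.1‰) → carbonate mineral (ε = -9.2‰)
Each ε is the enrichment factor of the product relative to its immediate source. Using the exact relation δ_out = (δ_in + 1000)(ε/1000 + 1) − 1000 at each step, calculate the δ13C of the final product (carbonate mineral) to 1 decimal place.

-58.1‰

step 1: δ = (-29.80 + 1000)·(-2.1/1000 + 1) − 1000 = -31.84‰
step 2: δ = (-31.84 + 1000)·(-18.1/1000 + 1) − 1000 = -49.36‰
step 3: δ = (-49.36 + 1000)·(-9.2/1000 + 1) − 1000 = -58.11‰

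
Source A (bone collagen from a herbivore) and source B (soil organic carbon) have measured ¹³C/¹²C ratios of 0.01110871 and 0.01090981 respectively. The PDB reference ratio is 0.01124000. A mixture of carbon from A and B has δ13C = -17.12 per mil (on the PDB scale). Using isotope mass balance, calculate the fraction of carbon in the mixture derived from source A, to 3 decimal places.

0.693

δ_A = (0.01110871/0.01124000 − 1)×1000 = (0.988319 − 1)×1000 = -11.681 per mil
δ_B = (0.01090981/0.01124000 − 1)×1000 = (0.970624 − 1)×1000 = -29.376 per mil
f_A = (δ_mix − δ_B)/(δ_A − δ_B) = (-17.12 − (-29.376))/(-11.681 − (-29.376))
f_A = 12.256 / 17.696 = 0.6926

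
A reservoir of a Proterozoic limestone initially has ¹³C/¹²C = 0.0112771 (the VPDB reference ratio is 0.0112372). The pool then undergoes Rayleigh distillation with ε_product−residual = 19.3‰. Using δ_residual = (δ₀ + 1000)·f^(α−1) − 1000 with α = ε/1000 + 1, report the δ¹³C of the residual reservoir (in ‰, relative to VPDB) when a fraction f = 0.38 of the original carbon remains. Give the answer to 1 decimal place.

δ₀ = (0.0112771/0.0112372 − 1)×1000 = (1.003551 − 1)×1000 = 3.551‰
α − 1 = ε/1000 = 0.0193
f^(α−1) = 0.38^(0.0193) = 0.981499
δ_res = (3.551 + 1000) × 0.981499 − 1000 = 984.984 − 1000 = -15.02‰

-15.0‰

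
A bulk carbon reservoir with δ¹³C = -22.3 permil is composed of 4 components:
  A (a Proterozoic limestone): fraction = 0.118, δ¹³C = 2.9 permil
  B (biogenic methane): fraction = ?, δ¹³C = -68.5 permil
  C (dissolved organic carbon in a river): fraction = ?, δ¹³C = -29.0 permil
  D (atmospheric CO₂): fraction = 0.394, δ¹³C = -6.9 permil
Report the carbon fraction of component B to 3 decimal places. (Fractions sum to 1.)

Let f_B and f_C be the unknown fractions; fractions sum to 1 so f_B + f_C = 0.488.
Mass balance: Σ fᵢ·δᵢ = δ_bulk ⇒ f_B·(-68.5) + f_C·(-29.0) = -22.3 − (-2.376) = -19.924
Substitute f_C = 0.488 − f_B:
f_B·(-68.5 − -29.0) = -19.924 − 0.488×(-29.0) = -5.772
f_B = -5.772 / -39.5 = 0.1461

0.146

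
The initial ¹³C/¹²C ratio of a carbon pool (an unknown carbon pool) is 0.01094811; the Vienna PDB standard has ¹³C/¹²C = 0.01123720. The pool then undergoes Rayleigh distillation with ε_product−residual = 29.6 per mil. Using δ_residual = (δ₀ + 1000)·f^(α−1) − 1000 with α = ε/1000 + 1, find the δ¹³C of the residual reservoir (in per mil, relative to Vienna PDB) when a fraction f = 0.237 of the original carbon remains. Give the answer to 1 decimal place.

-66.4 per mil

δ₀ = (0.01094811/0.01123720 − 1)×1000 = (0.974274 − 1)×1000 = -25.726 per mil
α − 1 = ε/1000 = 0.0296
f^(α−1) = 0.237^(0.0296) = 0.958280
δ_res = (-25.726 + 1000) × 0.958280 − 1000 = 933.627 − 1000 = -66.37 per mil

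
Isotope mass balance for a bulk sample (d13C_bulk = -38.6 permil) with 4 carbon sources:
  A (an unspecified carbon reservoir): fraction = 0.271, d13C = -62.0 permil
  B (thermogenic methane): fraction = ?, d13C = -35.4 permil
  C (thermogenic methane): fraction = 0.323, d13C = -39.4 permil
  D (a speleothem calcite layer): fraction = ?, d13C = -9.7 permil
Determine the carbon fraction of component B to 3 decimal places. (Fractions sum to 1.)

0.200

Let f_B and f_D be the unknown fractions; fractions sum to 1 so f_B + f_D = 0.406.
Mass balance: Σ fᵢ·δᵢ = δ_bulk ⇒ f_B·(-35.4) + f_D·(-9.7) = -38.6 − (-29.528) = -9.072
Substitute f_D = 0.406 − f_B:
f_B·(-35.4 − -9.7) = -9.072 − 0.406×(-9.7) = -5.134
f_B = -5.134 / -25.7 = 0.1998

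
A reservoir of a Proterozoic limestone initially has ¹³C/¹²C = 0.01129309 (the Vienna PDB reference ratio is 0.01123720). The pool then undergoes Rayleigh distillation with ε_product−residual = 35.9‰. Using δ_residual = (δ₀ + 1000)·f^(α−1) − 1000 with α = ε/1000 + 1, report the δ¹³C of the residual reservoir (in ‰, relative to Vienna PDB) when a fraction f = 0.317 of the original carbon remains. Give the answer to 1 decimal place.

δ₀ = (0.01129309/0.01123720 − 1)×1000 = (1.004974 − 1)×1000 = 4.974‰
α − 1 = ε/1000 = 0.0359
f^(α−1) = 0.317^(0.0359) = 0.959595
δ_res = (4.974 + 1000) × 0.959595 − 1000 = 964.368 − 1000 = -35.63‰

-35.6‰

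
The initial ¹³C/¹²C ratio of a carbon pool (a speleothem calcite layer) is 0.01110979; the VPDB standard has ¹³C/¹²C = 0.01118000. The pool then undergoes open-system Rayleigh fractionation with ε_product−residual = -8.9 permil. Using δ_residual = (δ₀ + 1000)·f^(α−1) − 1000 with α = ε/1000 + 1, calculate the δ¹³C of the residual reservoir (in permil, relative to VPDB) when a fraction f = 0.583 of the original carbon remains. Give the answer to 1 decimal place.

-1.5 permil

δ₀ = (0.01110979/0.01118000 − 1)×1000 = (0.993720 − 1)×1000 = -6.280 permil
α − 1 = ε/1000 = -0.0089
f^(α−1) = 0.583^(-0.0089) = 1.004814
δ_res = (-6.280 + 1000) × 1.004814 − 1000 = 998.504 − 1000 = -1.50 permil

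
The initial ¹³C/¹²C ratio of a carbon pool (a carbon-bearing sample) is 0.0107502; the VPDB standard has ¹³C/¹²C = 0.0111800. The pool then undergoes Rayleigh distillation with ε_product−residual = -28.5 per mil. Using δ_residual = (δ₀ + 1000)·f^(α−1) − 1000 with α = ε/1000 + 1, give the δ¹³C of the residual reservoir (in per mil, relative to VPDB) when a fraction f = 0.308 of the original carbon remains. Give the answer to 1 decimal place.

-5.6 per mil

δ₀ = (0.0107502/0.0111800 − 1)×1000 = (0.961556 − 1)×1000 = -38.444 per mil
α − 1 = ε/1000 = -0.0285
f^(α−1) = 0.308^(-0.0285) = 1.034133
δ_res = (-38.444 + 1000) × 1.034133 − 1000 = 994.377 − 1000 = -5.62 per mil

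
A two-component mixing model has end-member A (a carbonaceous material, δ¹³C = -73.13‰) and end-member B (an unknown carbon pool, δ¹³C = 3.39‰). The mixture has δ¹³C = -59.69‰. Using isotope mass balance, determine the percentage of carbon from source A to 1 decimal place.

δ_mix = f_A·δ_A + (1 − f_A)·δ_B  ⇒  f_A = (δ_mix − δ_B)/(δ_A − δ_B)
f_A = (-59.69 − (3.39)) / (-73.13 − (3.39))
f_A = -63.08 / -76.52 = 0.8244

82.4%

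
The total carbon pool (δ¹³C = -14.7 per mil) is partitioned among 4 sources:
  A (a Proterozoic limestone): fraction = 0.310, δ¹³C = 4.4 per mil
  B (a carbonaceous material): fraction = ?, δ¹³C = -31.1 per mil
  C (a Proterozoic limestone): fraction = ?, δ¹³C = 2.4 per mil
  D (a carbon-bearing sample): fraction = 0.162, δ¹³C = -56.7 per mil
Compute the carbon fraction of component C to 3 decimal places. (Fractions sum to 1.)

Let f_C and f_B be the unknown fractions; fractions sum to 1 so f_C + f_B = 0.528.
Mass balance: Σ fᵢ·δᵢ = δ_bulk ⇒ f_C·(2.4) + f_B·(-31.1) = -14.7 − (-7.821) = -6.879
Substitute f_B = 0.528 − f_C:
f_C·(2.4 − -31.1) = -6.879 − 0.528×(-31.1) = 9.542
f_C = 9.542 / 33.5 = 0.2848

0.285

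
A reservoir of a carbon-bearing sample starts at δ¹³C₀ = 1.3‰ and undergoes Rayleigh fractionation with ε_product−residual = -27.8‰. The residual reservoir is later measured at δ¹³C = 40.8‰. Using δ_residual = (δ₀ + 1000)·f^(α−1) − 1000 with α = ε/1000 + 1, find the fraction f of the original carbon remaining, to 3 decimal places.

0.249

α − 1 = ε/1000 = -0.0278
(δ_res + 1000)/(δ₀ + 1000) = (40.8 + 1000)/(1.3 + 1000) = 1040.8/1001.3 = 1.039449
f = 1.039449^(1/-0.0278) = exp(ln(1.039449)/-0.0278) = exp(0.03869/-0.0278)
f = exp(-1.3917) = 0.2486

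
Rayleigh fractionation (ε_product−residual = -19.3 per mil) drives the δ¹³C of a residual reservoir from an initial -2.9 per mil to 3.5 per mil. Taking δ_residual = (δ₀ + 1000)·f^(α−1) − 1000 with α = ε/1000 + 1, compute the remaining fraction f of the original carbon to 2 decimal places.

0.72

α − 1 = ε/1000 = -0.0193
(δ_res + 1000)/(δ₀ + 1000) = (3.5 + 1000)/(-2.9 + 1000) = 1003.5/997.1 = 1.006419
f = 1.006419^(1/-0.0193) = exp(ln(1.006419)/-0.0193) = exp(0.00640/-0.0193)
f = exp(-0.3315) = 0.7178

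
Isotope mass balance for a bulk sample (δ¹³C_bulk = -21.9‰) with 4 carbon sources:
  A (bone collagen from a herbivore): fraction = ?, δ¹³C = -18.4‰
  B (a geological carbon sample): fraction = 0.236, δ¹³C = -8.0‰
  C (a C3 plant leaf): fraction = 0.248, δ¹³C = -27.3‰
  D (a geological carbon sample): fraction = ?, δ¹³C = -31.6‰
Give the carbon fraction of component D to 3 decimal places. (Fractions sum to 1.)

Let f_D and f_A be the unknown fractions; fractions sum to 1 so f_D + f_A = 0.516.
Mass balance: Σ fᵢ·δᵢ = δ_bulk ⇒ f_D·(-31.6) + f_A·(-18.4) = -21.9 − (-8.658) = -13.242
Substitute f_A = 0.516 − f_D:
f_D·(-31.6 − -18.4) = -13.242 − 0.516×(-18.4) = -3.747
f_D = -3.747 / -13.2 = 0.2839

0.284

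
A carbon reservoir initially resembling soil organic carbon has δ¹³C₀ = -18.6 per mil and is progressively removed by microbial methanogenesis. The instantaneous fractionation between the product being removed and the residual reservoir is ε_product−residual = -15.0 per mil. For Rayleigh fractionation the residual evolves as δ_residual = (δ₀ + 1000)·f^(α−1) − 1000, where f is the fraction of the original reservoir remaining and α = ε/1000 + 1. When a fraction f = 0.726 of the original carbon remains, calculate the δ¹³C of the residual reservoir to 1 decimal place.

-13.9 per mil

Rayleigh residual: δ_res = (δ₀ + 1000)·f^(α−1) − 1000
α = ε/1000 + 1 = 0.98500, so α − 1 = -0.01500
f^(α−1) = 0.726^(-0.01500) = 1.004815
δ_res = (-18.6 + 1000) × 1.004815 − 1000 = 986.125 − 1000 = -13.87 per mil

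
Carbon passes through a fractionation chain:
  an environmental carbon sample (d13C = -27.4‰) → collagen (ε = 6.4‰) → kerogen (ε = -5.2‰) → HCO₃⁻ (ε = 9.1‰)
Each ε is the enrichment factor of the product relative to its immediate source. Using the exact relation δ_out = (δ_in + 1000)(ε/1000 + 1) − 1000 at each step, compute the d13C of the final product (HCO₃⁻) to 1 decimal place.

step 1: δ = (-27.40 + 1000)·(6.4/1000 + 1) − 1000 = -21.18‰
step 2: δ = (-21.18 + 1000)·(-5.2/1000 + 1) − 1000 = -26.27‰
step 3: δ = (-26.27 + 1000)·(9.1/1000 + 1) − 1000 = -17.40‰

-17.4‰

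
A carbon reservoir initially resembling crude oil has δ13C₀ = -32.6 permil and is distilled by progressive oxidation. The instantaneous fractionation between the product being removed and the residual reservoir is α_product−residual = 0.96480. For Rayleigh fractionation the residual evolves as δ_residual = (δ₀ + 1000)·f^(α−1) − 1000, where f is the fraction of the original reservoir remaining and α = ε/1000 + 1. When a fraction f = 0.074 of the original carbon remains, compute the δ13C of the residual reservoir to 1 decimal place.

Rayleigh residual: δ_res = (δ₀ + 1000)·f^(α−1) − 1000
α − 1 = -0.03520
f^(α−1) = 0.074^(-0.03520) = 1.095981
δ_res = (-32.6 + 1000) × 1.095981 − 1000 = 1060.252 − 1000 = 60.25 permil

60.3 permil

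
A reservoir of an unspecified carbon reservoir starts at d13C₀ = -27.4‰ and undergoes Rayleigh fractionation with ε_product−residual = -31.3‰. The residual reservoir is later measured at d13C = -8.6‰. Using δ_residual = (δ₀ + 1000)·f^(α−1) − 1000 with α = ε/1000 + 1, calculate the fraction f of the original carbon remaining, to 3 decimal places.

α − 1 = ε/1000 = -0.0313
(δ_res + 1000)/(δ₀ + 1000) = (-8.6 + 1000)/(-27.4 + 1000) = 991.4/972.6 = 1.019330
f = 1.019330^(1/-0.0313) = exp(ln(1.019330)/-0.0313) = exp(0.01915/-0.0313)
f = exp(-0.6117) = 0.5424

0.542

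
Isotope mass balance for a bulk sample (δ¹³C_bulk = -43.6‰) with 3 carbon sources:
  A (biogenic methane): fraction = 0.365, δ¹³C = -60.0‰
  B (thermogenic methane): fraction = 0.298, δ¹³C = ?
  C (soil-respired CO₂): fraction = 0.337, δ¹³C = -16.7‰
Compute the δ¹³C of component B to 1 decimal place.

Isotope mass balance: δ_bulk = Σ fᵢ·δᵢ.
-43.6 = 0.365×(-60.0) + 0.298×δ_B + 0.337×(-16.7)
0.298·δ_B = -43.6 − (-27.528) = -16.072
δ_B = -16.072 / 0.298 = -53.93‰

-53.9‰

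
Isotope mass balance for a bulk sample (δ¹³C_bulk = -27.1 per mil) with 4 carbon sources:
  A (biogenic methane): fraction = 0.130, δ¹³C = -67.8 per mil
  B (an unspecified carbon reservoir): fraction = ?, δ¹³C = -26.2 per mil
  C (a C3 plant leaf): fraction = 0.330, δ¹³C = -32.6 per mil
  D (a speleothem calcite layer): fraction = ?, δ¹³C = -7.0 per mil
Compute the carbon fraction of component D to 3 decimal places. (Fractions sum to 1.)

0.345

Let f_D and f_B be the unknown fractions; fractions sum to 1 so f_D + f_B = 0.540.
Mass balance: Σ fᵢ·δᵢ = δ_bulk ⇒ f_D·(-7.0) + f_B·(-26.2) = -27.1 − (-19.572) = -7.528
Substitute f_B = 0.540 − f_D:
f_D·(-7.0 − -26.2) = -7.528 − 0.540×(-26.2) = 6.620
f_D = 6.620 / 19.2 = 0.3448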